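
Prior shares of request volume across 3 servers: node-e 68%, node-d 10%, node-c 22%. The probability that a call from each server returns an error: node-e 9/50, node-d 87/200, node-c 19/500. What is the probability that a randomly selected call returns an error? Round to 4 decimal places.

0.1743

By Bayes' rule, posterior ∝ prior × likelihood:
  node-e: 0.68 × 0.18 = 0.1224
  node-d: 0.1 × 0.435 = 0.0435
  node-c: 0.22 × 0.038 = 0.00836
P(error) = 0.1224 + 0.0435 + 0.00836 = 0.17426 → 0.1743.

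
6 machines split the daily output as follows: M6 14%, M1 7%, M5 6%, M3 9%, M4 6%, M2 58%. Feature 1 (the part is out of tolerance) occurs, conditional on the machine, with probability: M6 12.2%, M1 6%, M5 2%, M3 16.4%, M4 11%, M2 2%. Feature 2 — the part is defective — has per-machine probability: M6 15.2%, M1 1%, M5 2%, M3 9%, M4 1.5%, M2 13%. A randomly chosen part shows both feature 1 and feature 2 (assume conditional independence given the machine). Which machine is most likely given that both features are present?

M6

Compute prior × likelihood for every hypothesis:
  M6: 0.14 × 0.122 × 0.152 = 0.00259616
  M1: 0.07 × 0.06 × 0.01 = 0.000042
  M5: 0.06 × 0.02 × 0.02 = 0.000024
  M3: 0.09 × 0.164 × 0.09 = 0.0013284
  M4: 0.06 × 0.11 × 0.015 = 0.000099
  M2: 0.58 × 0.02 × 0.13 = 0.001508
Sum = 0.00559756.
Largest term belongs to M6, so M6 is most probable.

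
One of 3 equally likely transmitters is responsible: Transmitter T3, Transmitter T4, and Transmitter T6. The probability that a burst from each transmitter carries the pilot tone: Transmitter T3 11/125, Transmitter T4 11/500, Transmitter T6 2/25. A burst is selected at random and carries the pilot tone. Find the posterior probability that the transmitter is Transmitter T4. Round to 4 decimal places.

With a uniform prior (1/3 each), posterior ∝ likelihood:
  Transmitter T3: 0.088
  Transmitter T4: 0.022
  Transmitter T6: 0.08
Normalizing constant = 0.19.
P(Transmitter T4 | evidence) = 0.022 / 0.19 ≈ 0.1158.

0.1158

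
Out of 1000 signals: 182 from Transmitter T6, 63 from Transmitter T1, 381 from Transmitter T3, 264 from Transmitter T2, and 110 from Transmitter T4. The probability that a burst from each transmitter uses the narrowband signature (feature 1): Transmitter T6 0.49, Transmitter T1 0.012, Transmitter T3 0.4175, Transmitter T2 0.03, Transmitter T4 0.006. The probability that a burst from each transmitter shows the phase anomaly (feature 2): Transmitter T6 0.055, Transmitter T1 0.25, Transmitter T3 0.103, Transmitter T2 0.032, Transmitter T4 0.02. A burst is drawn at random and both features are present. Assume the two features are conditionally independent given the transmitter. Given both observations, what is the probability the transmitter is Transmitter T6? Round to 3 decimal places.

Compute prior × likelihood for every hypothesis:
  Transmitter T6: 0.182 × 0.49 × 0.055 = 0.0049049
  Transmitter T1: 0.063 × 0.012 × 0.25 = 0.000189
  Transmitter T3: 0.381 × 0.4175 × 0.103 = 0.0163839525
  Transmitter T2: 0.264 × 0.03 × 0.032 = 0.00025344
  Transmitter T4: 0.11 × 0.006 × 0.02 = 0.0000132
Normalizing constant = 0.0217444925.
P(Transmitter T6 | evidence) = 0.0049049 / 0.0217444925 ≈ 0.226.

0.226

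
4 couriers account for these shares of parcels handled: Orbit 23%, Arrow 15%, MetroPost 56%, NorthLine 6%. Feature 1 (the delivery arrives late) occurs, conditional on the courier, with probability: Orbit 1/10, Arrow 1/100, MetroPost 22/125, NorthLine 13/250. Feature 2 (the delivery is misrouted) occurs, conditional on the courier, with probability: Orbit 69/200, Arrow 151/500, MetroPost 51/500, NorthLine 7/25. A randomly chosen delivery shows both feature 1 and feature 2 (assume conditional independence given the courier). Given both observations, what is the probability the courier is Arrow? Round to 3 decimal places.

Compute prior × likelihood for every hypothesis:
  Orbit: 0.23 × 0.1 × 0.345 = 0.007935
  Arrow: 0.15 × 0.01 × 0.302 = 0.000453
  MetroPost: 0.56 × 0.176 × 0.102 = 0.01005312
  NorthLine: 0.06 × 0.052 × 0.28 = 0.0008736
Total = 0.01931472.
P(Arrow | evidence) = 0.000453 / 0.01931472 ≈ 0.023.

0.023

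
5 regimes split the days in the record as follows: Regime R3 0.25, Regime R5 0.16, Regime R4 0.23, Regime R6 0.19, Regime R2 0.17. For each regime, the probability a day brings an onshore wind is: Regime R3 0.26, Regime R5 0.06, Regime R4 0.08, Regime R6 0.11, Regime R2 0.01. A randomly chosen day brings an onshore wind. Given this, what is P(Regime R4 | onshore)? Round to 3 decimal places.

0.159

Compute prior × likelihood for every hypothesis:
  Regime R3: 0.25 × 0.26 = 0.065
  Regime R5: 0.16 × 0.06 = 0.0096
  Regime R4: 0.23 × 0.08 = 0.0184
  Regime R6: 0.19 × 0.11 = 0.0209
  Regime R2: 0.17 × 0.01 = 0.0017
Normalizing constant = 0.1156.
P(Regime R4 | evidence) = 0.0184 / 0.1156 ≈ 0.159.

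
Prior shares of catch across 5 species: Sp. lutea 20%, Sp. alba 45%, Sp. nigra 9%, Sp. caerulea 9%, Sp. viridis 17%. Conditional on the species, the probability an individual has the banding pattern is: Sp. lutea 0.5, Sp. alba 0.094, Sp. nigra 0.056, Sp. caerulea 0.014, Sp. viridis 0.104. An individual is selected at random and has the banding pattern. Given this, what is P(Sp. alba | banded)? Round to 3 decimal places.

By Bayes' rule, posterior ∝ prior × likelihood:
  Sp. lutea: 0.2 × 0.5 = 0.1
  Sp. alba: 0.45 × 0.094 = 0.0423
  Sp. nigra: 0.09 × 0.056 = 0.00504
  Sp. caerulea: 0.09 × 0.014 = 0.00126
  Sp. viridis: 0.17 × 0.104 = 0.01768
Total = 0.16628.
P(Sp. alba | evidence) = 0.0423 / 0.16628 ≈ 0.254.

0.254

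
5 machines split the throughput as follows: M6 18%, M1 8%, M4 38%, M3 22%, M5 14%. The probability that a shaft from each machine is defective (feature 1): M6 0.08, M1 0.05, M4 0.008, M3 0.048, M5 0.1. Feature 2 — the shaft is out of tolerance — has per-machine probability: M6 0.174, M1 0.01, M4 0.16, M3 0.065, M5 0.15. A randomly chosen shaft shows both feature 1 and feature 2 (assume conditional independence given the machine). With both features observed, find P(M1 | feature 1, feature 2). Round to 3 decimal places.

Prior × likelihood for each hypothesis:
  M6: 0.18 × 0.08 × 0.174 = 0.0025056
  M1: 0.08 × 0.05 × 0.01 = 0.00004
  M4: 0.38 × 0.008 × 0.16 = 0.0004864
  M3: 0.22 × 0.048 × 0.065 = 0.0006864
  M5: 0.14 × 0.1 × 0.15 = 0.0021
Normalizing constant = 0.0058184.
P(M1 | evidence) = 0.00004 / 0.0058184 ≈ 0.007.

0.007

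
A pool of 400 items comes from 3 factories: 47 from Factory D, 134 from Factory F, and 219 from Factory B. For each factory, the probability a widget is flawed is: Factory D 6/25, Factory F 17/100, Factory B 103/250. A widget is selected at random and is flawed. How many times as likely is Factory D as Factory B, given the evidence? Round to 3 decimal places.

0.125

Compute prior × likelihood for every hypothesis:
  Factory D: 0.1175 × 0.24 = 0.0282
  Factory F: 0.335 × 0.17 = 0.05695
  Factory B: 0.5475 × 0.412 = 0.22557
Normalizing constant = 0.31072.
The ratio is 0.0282 / 0.22557 (the normalizer cancels) = 0.125.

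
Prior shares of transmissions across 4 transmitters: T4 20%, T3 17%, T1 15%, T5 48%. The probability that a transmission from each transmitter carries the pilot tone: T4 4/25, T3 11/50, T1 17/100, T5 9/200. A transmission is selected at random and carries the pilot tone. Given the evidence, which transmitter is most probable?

By Bayes' rule, posterior ∝ prior × likelihood:
  T4: 0.2 × 0.16 = 0.032
  T3: 0.17 × 0.22 = 0.0374
  T1: 0.15 × 0.17 = 0.0255
  T5: 0.48 × 0.045 = 0.0216
Sum = 0.1165.
Largest term belongs to T3, so T3 is most probable.

T3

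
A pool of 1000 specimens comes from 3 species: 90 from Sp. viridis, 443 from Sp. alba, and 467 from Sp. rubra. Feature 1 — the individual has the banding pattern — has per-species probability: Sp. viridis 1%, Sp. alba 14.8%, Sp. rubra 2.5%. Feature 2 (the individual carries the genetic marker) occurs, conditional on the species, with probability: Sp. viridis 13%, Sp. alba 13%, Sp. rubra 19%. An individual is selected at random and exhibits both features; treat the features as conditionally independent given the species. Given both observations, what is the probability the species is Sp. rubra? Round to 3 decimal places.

0.204

By Bayes' rule, posterior ∝ prior × likelihood:
  Sp. viridis: 0.09 × 0.01 × 0.13 = 0.000117
  Sp. alba: 0.443 × 0.148 × 0.13 = 0.00852332
  Sp. rubra: 0.467 × 0.025 × 0.19 = 0.00221825
Normalizing constant = 0.01085857.
P(Sp. rubra | evidence) = 0.00221825 / 0.01085857 ≈ 0.204.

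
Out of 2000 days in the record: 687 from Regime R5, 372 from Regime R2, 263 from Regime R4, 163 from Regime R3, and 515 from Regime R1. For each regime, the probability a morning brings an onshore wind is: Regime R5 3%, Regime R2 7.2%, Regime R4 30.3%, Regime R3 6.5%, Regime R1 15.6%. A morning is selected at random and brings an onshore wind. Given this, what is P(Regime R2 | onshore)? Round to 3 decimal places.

By Bayes' rule, posterior ∝ prior × likelihood:
  Regime R5: 0.3435 × 0.03 = 0.010305
  Regime R2: 0.186 × 0.072 = 0.013392
  Regime R4: 0.1315 × 0.303 = 0.0398445
  Regime R3: 0.0815 × 0.065 = 0.0052975
  Regime R1: 0.2575 × 0.156 = 0.04017
Total = 0.109009.
P(Regime R2 | evidence) = 0.013392 / 0.109009 ≈ 0.123.

0.123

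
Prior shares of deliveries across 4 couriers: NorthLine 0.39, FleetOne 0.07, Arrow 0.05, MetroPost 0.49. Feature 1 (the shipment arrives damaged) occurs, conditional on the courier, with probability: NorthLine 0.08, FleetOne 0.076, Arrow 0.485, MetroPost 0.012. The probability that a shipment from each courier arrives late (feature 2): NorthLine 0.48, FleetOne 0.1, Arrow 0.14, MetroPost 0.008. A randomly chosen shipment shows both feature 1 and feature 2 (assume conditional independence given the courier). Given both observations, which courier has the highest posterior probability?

NorthLine

Unnormalized posteriors (prior × likelihood):
  NorthLine: 0.39 × 0.08 × 0.48 = 0.014976
  FleetOne: 0.07 × 0.076 × 0.1 = 0.000532
  Arrow: 0.05 × 0.485 × 0.14 = 0.003395
  MetroPost: 0.49 × 0.012 × 0.008 = 0.00004704
Total = 0.01895004.
Largest term belongs to NorthLine, so NorthLine is most probable.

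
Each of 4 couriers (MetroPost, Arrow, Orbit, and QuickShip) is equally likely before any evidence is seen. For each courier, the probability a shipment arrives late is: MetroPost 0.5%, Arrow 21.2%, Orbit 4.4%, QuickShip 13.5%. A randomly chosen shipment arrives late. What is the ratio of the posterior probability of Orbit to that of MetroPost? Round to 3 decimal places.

With a uniform prior (1/4 each), posterior ∝ likelihood:
  MetroPost: 0.005
  Arrow: 0.212
  Orbit: 0.044
  QuickShip: 0.135
Sum = 0.396.
The ratio is 0.044 / 0.005 (the normalizer cancels) = 8.800.

8.800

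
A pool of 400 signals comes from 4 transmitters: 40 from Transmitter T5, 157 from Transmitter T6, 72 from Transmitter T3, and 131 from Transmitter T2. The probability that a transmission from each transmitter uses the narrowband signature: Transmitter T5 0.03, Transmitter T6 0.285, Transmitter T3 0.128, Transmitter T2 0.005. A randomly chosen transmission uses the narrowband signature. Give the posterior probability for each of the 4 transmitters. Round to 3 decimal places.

Transmitter T5 0.021, Transmitter T6 0.802, Transmitter T3 0.165, Transmitter T2 0.012

Unnormalized posteriors (prior × likelihood):
  Transmitter T5: 0.1 × 0.03 = 0.003
  Transmitter T6: 0.3925 × 0.285 = 0.1118625
  Transmitter T3: 0.18 × 0.128 = 0.02304
  Transmitter T2: 0.3275 × 0.005 = 0.0016375
Sum = 0.13954.
P(Transmitter T5 | narrowband) = 0.003/0.13954 ≈ 0.021
P(Transmitter T6 | narrowband) = 0.1118625/0.13954 ≈ 0.802
P(Transmitter T3 | narrowband) = 0.02304/0.13954 ≈ 0.165
P(Transmitter T2 | narrowband) = 0.0016375/0.13954 ≈ 0.012
(Check: 0.021+0.802+0.165+0.012 = 1.000.)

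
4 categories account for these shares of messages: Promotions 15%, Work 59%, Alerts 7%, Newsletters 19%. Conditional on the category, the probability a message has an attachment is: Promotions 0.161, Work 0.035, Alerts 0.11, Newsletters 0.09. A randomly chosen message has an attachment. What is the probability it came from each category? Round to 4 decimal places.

Promotions 0.3470, Work 0.2967, Alerts 0.1106, Newsletters 0.2457

Prior × likelihood for each hypothesis:
  Promotions: 0.15 × 0.161 = 0.02415
  Work: 0.59 × 0.035 = 0.02065
  Alerts: 0.07 × 0.11 = 0.0077
  Newsletters: 0.19 × 0.09 = 0.0171
Total = 0.0696.
P(Promotions | attachment) = 0.02415/0.0696 ≈ 0.3470
P(Work | attachment) = 0.02065/0.0696 ≈ 0.2967
P(Alerts | attachment) = 0.0077/0.0696 ≈ 0.1106
P(Newsletters | attachment) = 0.0171/0.0696 ≈ 0.2457
(Check: 0.3470+0.2967+0.1106+0.2457 = 1.0000.)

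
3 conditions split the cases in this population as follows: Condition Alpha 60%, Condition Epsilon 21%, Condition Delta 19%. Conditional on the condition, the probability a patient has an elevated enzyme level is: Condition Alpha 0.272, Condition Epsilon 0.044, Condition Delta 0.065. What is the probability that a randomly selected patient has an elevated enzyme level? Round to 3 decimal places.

0.185

Compute prior × likelihood for every hypothesis:
  Condition Alpha: 0.6 × 0.272 = 0.1632
  Condition Epsilon: 0.21 × 0.044 = 0.00924
  Condition Delta: 0.19 × 0.065 = 0.01235
P(elevated) = 0.1632 + 0.00924 + 0.01235 = 0.18479 → 0.185.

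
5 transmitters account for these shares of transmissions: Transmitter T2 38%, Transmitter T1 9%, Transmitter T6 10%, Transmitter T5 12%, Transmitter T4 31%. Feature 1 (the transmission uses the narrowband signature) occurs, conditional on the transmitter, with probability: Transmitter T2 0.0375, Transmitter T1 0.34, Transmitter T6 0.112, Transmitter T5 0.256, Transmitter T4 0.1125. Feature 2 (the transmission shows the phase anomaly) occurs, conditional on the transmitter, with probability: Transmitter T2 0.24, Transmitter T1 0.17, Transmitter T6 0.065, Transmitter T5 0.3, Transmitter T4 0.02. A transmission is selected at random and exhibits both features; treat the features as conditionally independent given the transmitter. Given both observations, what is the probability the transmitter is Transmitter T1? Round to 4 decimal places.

0.2700

Prior × likelihood for each hypothesis:
  Transmitter T2: 0.38 × 0.0375 × 0.24 = 0.00342
  Transmitter T1: 0.09 × 0.34 × 0.17 = 0.005202
  Transmitter T6: 0.1 × 0.112 × 0.065 = 0.000728
  Transmitter T5: 0.12 × 0.256 × 0.3 = 0.009216
  Transmitter T4: 0.31 × 0.1125 × 0.02 = 0.0006975
Sum = 0.0192635.
P(Transmitter T1 | evidence) = 0.005202 / 0.0192635 ≈ 0.2700.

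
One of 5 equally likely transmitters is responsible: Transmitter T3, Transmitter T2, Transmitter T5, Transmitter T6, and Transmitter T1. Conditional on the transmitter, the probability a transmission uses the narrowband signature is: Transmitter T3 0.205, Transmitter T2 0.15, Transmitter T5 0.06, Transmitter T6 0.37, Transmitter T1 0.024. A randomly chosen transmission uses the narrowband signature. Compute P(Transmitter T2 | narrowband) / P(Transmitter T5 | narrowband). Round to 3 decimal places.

Since the prior is uniform, the posterior is proportional to the likelihood:
  Transmitter T3: 0.205
  Transmitter T2: 0.15
  Transmitter T5: 0.06
  Transmitter T6: 0.37
  Transmitter T1: 0.024
Normalizing constant = 0.809.
The ratio is 0.15 / 0.06 (the normalizer cancels) = 2.500.

2.500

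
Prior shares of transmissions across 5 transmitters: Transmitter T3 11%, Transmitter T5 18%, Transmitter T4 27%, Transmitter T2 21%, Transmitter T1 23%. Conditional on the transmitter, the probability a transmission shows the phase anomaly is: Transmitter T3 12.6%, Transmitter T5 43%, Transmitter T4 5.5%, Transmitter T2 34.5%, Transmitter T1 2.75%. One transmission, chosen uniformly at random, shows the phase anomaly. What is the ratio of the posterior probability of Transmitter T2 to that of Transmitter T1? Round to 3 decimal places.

Unnormalized posteriors (prior × likelihood):
  Transmitter T3: 0.11 × 0.126 = 0.01386
  Transmitter T5: 0.18 × 0.43 = 0.0774
  Transmitter T4: 0.27 × 0.055 = 0.01485
  Transmitter T2: 0.21 × 0.345 = 0.07245
  Transmitter T1: 0.23 × 0.0275 = 0.006325
Sum = 0.184885.
The ratio is 0.07245 / 0.006325 (the normalizer cancels) = 11.455.

11.455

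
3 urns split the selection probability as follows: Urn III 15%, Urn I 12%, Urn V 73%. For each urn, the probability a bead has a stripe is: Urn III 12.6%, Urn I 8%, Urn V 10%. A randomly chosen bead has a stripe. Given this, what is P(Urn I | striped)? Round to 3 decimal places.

0.095

Prior × likelihood for each hypothesis:
  Urn III: 0.15 × 0.126 = 0.0189
  Urn I: 0.12 × 0.08 = 0.0096
  Urn V: 0.73 × 0.1 = 0.073
Normalizing constant = 0.1015.
P(Urn I | evidence) = 0.0096 / 0.1015 ≈ 0.095.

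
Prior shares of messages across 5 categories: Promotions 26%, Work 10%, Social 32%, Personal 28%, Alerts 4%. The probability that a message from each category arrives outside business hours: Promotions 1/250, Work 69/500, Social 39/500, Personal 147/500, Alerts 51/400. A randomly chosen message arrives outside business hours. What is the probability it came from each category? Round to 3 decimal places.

By Bayes' rule, posterior ∝ prior × likelihood:
  Promotions: 0.26 × 0.004 = 0.00104
  Work: 0.1 × 0.138 = 0.0138
  Social: 0.32 × 0.078 = 0.02496
  Personal: 0.28 × 0.294 = 0.08232
  Alerts: 0.04 × 0.1275 = 0.0051
Sum = 0.12722.
P(Promotions | off-hours) = 0.00104/0.12722 ≈ 0.008
P(Work | off-hours) = 0.0138/0.12722 ≈ 0.108
P(Social | off-hours) = 0.02496/0.12722 ≈ 0.196
P(Personal | off-hours) = 0.08232/0.12722 ≈ 0.647
P(Alerts | off-hours) = 0.0051/0.12722 ≈ 0.040

Promotions 0.008, Work 0.108, Social 0.196, Personal 0.647, Alerts 0.040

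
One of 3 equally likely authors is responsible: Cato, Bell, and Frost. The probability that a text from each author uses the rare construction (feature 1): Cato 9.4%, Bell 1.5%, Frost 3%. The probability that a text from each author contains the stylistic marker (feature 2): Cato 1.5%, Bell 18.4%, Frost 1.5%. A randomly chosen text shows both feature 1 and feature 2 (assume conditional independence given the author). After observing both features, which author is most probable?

Since the prior is uniform, the posterior is proportional to the likelihood:
  Cato: 0.094 × 0.015 = 0.00141
  Bell: 0.015 × 0.184 = 0.00276
  Frost: 0.03 × 0.015 = 0.00045
Sum = 0.00462.
Largest term belongs to Bell, so Bell is most probable.

Bell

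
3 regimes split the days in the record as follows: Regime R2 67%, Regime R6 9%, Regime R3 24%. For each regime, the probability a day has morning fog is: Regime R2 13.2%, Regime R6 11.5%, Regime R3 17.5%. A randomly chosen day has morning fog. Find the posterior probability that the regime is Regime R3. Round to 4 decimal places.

0.2983

Prior × likelihood for each hypothesis:
  Regime R2: 0.67 × 0.132 = 0.08844
  Regime R6: 0.09 × 0.115 = 0.01035
  Regime R3: 0.24 × 0.175 = 0.042
Normalizing constant = 0.14079.
P(Regime R3 | evidence) = 0.042 / 0.14079 ≈ 0.2983.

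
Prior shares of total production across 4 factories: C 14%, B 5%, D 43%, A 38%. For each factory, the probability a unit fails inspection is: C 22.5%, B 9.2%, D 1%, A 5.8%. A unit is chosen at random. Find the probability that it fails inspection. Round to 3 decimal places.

By Bayes' rule, posterior ∝ prior × likelihood:
  C: 0.14 × 0.225 = 0.0315
  B: 0.05 × 0.092 = 0.0046
  D: 0.43 × 0.01 = 0.0043
  A: 0.38 × 0.058 = 0.02204
P(nonconforming) = 0.0315 + 0.0046 + 0.0043 + 0.02204 = 0.06244 → 0.062.

0.062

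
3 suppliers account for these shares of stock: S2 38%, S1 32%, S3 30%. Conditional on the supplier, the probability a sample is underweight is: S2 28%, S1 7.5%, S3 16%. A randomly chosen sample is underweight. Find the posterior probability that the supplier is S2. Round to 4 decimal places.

0.5964

Unnormalized posteriors (prior × likelihood):
  S2: 0.38 × 0.28 = 0.1064
  S1: 0.32 × 0.075 = 0.024
  S3: 0.3 × 0.16 = 0.048
Sum = 0.1784.
P(S2 | evidence) = 0.1064 / 0.1784 ≈ 0.5964.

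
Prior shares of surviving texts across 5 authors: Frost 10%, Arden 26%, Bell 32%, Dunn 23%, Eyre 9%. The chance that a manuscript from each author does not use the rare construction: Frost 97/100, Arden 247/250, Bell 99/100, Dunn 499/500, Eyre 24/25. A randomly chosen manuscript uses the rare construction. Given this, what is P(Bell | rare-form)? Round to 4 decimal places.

Taking complements, P(rare-form | each) = Frost 0.03, Arden 0.012, Bell 0.01, Dunn 0.002, Eyre 0.04.
Prior × likelihood for each hypothesis:
  Frost: 0.1 × 0.03 = 0.003
  Arden: 0.26 × 0.012 = 0.00312
  Bell: 0.32 × 0.01 = 0.0032
  Dunn: 0.23 × 0.002 = 0.00046
  Eyre: 0.09 × 0.04 = 0.0036
Normalizing constant = 0.01338.
P(Bell | evidence) = 0.0032 / 0.01338 ≈ 0.2392.

0.2392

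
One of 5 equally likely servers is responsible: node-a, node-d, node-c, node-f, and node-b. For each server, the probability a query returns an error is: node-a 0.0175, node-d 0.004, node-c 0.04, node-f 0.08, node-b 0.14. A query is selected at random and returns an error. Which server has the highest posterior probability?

Since the prior is uniform, the posterior is proportional to the likelihood:
  node-a: 0.0175
  node-d: 0.004
  node-c: 0.04
  node-f: 0.08
  node-b: 0.14
Sum = 0.2815.
Largest term belongs to node-b, so node-b is most probable.

node-b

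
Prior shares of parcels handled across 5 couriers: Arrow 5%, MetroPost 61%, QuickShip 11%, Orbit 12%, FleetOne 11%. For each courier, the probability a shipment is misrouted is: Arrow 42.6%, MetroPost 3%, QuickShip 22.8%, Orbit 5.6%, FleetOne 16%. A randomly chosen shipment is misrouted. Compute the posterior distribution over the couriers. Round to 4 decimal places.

Arrow 0.2393, MetroPost 0.2056, QuickShip 0.2818, Orbit 0.0755, FleetOne 0.1978

Prior × likelihood for each hypothesis:
  Arrow: 0.05 × 0.426 = 0.0213
  MetroPost: 0.61 × 0.03 = 0.0183
  QuickShip: 0.11 × 0.228 = 0.02508
  Orbit: 0.12 × 0.056 = 0.00672
  FleetOne: 0.11 × 0.16 = 0.0176
Total = 0.089.
P(Arrow | misrouted) = 0.0213/0.089 ≈ 0.2393
P(MetroPost | misrouted) = 0.0183/0.089 ≈ 0.2056
P(QuickShip | misrouted) = 0.02508/0.089 ≈ 0.2818
P(Orbit | misrouted) = 0.00672/0.089 ≈ 0.0755
P(FleetOne | misrouted) = 0.0176/0.089 ≈ 0.1978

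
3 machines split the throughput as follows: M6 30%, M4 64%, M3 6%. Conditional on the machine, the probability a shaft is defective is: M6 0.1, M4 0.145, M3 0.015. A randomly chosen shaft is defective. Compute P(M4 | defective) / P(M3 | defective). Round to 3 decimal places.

103.111

By Bayes' rule, posterior ∝ prior × likelihood:
  M6: 0.3 × 0.1 = 0.03
  M4: 0.64 × 0.145 = 0.0928
  M3: 0.06 × 0.015 = 0.0009
Sum = 0.1237.
The ratio is 0.0928 / 0.0009 (the normalizer cancels) = 103.111.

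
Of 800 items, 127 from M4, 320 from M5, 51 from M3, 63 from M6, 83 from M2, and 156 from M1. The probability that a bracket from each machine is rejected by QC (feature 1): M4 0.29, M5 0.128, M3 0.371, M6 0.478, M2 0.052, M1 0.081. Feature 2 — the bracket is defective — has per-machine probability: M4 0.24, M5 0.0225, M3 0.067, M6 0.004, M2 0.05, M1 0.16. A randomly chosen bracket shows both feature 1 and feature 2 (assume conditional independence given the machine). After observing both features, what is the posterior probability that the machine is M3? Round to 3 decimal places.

Compute prior × likelihood for every hypothesis:
  M4: 0.15875 × 0.29 × 0.24 = 0.011049
  M5: 0.4 × 0.128 × 0.0225 = 0.001152
  M3: 0.06375 × 0.371 × 0.067 = 0.00158463375
  M6: 0.07875 × 0.478 × 0.004 = 0.00015057
  M2: 0.10375 × 0.052 × 0.05 = 0.00026975
  M1: 0.195 × 0.081 × 0.16 = 0.0025272
Normalizing constant = 0.01673315375.
P(M3 | evidence) = 0.00158463375 / 0.01673315375 ≈ 0.095.

0.095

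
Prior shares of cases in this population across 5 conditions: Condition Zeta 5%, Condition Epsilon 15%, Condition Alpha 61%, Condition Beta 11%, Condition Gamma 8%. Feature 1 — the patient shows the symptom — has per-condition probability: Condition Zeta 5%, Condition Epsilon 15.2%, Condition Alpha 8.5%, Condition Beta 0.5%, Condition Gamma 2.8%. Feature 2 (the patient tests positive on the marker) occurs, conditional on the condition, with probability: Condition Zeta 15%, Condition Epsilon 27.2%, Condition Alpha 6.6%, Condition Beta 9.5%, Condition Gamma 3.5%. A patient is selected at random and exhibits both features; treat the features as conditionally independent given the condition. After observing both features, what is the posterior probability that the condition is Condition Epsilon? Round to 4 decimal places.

0.6122

Unnormalized posteriors (prior × likelihood):
  Condition Zeta: 0.05 × 0.05 × 0.15 = 0.000375
  Condition Epsilon: 0.15 × 0.152 × 0.272 = 0.0062016
  Condition Alpha: 0.61 × 0.085 × 0.066 = 0.0034221
  Condition Beta: 0.11 × 0.005 × 0.095 = 0.00005225
  Condition Gamma: 0.08 × 0.028 × 0.035 = 0.0000784
Sum = 0.01012935.
P(Condition Epsilon | evidence) = 0.0062016 / 0.01012935 ≈ 0.6122.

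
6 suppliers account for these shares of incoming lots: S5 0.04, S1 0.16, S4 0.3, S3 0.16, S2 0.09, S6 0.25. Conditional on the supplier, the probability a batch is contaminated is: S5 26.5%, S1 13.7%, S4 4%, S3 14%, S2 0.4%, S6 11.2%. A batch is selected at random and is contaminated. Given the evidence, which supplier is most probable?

S6

Compute prior × likelihood for every hypothesis:
  S5: 0.04 × 0.265 = 0.0106
  S1: 0.16 × 0.137 = 0.02192
  S4: 0.3 × 0.04 = 0.012
  S3: 0.16 × 0.14 = 0.0224
  S2: 0.09 × 0.004 = 0.00036
  S6: 0.25 × 0.112 = 0.028
Total = 0.09528.
Largest term belongs to S6, so S6 is most probable.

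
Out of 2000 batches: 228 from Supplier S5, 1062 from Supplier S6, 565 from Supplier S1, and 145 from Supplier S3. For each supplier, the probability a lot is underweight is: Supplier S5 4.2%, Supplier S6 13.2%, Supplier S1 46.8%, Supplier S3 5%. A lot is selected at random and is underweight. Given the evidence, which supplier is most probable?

Supplier S1

By Bayes' rule, posterior ∝ prior × likelihood:
  Supplier S5: 0.114 × 0.042 = 0.004788
  Supplier S6: 0.531 × 0.132 = 0.070092
  Supplier S1: 0.2825 × 0.468 = 0.13221
  Supplier S3: 0.0725 × 0.05 = 0.003625
Sum = 0.210715.
Largest term belongs to Supplier S1, so Supplier S1 is most probable.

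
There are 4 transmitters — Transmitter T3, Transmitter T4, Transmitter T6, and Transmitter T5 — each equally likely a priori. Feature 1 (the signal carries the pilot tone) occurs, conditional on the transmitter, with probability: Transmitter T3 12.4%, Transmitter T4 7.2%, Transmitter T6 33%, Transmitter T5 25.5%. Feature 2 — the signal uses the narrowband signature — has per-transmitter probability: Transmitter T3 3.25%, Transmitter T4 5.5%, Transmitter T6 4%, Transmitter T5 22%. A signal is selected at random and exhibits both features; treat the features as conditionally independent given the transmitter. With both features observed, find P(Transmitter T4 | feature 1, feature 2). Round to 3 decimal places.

0.051

Since the prior is uniform, the posterior is proportional to the likelihood:
  Transmitter T3: 0.124 × 0.0325 = 0.00403
  Transmitter T4: 0.072 × 0.055 = 0.00396
  Transmitter T6: 0.33 × 0.04 = 0.0132
  Transmitter T5: 0.255 × 0.22 = 0.0561
Normalizing constant = 0.07729.
P(Transmitter T4 | evidence) = 0.00396 / 0.07729 ≈ 0.051.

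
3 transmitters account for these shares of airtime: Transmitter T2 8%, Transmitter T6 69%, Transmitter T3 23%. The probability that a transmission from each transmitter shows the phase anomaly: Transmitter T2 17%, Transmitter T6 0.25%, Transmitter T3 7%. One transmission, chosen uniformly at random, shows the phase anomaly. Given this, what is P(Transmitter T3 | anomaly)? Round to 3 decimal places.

0.512

Prior × likelihood for each hypothesis:
  Transmitter T2: 0.08 × 0.17 = 0.0136
  Transmitter T6: 0.69 × 0.0025 = 0.001725
  Transmitter T3: 0.23 × 0.07 = 0.0161
Normalizing constant = 0.031425.
P(Transmitter T3 | evidence) = 0.0161 / 0.031425 ≈ 0.512.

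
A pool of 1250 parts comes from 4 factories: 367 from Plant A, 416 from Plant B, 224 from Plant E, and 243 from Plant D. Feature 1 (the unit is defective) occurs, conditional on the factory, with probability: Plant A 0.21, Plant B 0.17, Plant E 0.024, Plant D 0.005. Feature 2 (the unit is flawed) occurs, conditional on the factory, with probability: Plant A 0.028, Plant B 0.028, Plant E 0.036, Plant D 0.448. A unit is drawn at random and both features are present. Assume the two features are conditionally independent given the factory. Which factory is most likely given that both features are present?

Unnormalized posteriors (prior × likelihood):
  Plant A: 0.2936 × 0.21 × 0.028 = 0.001726368
  Plant B: 0.3328 × 0.17 × 0.028 = 0.001584128
  Plant E: 0.1792 × 0.024 × 0.036 = 0.0001548288
  Plant D: 0.1944 × 0.005 × 0.448 = 0.000435456
Total = 0.0039007808.
Largest term belongs to Plant A, so Plant A is most probable.

Plant A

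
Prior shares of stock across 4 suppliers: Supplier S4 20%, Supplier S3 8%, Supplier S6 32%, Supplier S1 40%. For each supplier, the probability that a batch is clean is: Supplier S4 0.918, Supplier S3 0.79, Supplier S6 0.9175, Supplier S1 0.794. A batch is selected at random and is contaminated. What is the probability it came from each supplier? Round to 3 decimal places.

Taking complements, P(contaminated | each) = Supplier S4 0.082, Supplier S3 0.21, Supplier S6 0.0825, Supplier S1 0.206.
Prior × likelihood for each hypothesis:
  Supplier S4: 0.2 × 0.082 = 0.0164
  Supplier S3: 0.08 × 0.21 = 0.0168
  Supplier S6: 0.32 × 0.0825 = 0.0264
  Supplier S1: 0.4 × 0.206 = 0.0824
Normalizing constant = 0.142.
P(Supplier S4 | contaminated) = 0.0164/0.142 ≈ 0.115
P(Supplier S3 | contaminated) = 0.0168/0.142 ≈ 0.118
P(Supplier S6 | contaminated) = 0.0264/0.142 ≈ 0.186
P(Supplier S1 | contaminated) = 0.0824/0.142 ≈ 0.580
(Check: 0.115+0.118+0.186+0.580 = 0.999.)

Supplier S4 0.115, Supplier S3 0.118, Supplier S6 0.186, Supplier S1 0.580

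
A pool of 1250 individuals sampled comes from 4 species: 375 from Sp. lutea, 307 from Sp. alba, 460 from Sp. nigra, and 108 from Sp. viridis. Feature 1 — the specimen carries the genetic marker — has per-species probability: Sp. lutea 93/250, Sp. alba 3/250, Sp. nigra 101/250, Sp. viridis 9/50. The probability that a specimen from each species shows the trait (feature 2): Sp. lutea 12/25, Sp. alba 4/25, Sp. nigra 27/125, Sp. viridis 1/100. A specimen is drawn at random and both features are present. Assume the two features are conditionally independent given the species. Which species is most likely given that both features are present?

Unnormalized posteriors (prior × likelihood):
  Sp. lutea: 0.3 × 0.372 × 0.48 = 0.053568
  Sp. alba: 0.2456 × 0.012 × 0.16 = 0.000471552
  Sp. nigra: 0.368 × 0.404 × 0.216 = 0.032113152
  Sp. viridis: 0.0864 × 0.18 × 0.01 = 0.00015552
Normalizing constant = 0.086308224.
Largest term belongs to Sp. lutea, so Sp. lutea is most probable.

Sp. lutea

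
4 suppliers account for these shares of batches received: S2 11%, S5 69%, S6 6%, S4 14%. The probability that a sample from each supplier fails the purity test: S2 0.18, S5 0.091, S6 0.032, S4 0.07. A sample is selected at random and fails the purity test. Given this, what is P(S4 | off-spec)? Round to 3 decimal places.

0.104

Prior × likelihood for each hypothesis:
  S2: 0.11 × 0.18 = 0.0198
  S5: 0.69 × 0.091 = 0.06279
  S6: 0.06 × 0.032 = 0.00192
  S4: 0.14 × 0.07 = 0.0098
Sum = 0.09431.
P(S4 | evidence) = 0.0098 / 0.09431 ≈ 0.104.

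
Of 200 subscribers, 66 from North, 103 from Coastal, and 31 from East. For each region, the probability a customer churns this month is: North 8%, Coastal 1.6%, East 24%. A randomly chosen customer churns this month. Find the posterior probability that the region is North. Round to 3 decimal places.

0.367

Compute prior × likelihood for every hypothesis:
  North: 0.33 × 0.08 = 0.0264
  Coastal: 0.515 × 0.016 = 0.00824
  East: 0.155 × 0.24 = 0.0372
Normalizing constant = 0.07184.
P(North | evidence) = 0.0264 / 0.07184 ≈ 0.367.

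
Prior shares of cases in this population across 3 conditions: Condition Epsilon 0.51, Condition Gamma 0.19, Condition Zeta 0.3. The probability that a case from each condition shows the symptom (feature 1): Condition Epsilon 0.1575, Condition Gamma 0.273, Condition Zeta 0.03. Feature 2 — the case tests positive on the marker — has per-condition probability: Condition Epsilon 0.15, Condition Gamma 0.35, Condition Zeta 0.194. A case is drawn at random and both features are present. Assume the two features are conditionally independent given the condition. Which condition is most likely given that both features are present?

Condition Gamma

By Bayes' rule, posterior ∝ prior × likelihood:
  Condition Epsilon: 0.51 × 0.1575 × 0.15 = 0.01204875
  Condition Gamma: 0.19 × 0.273 × 0.35 = 0.0181545
  Condition Zeta: 0.3 × 0.03 × 0.194 = 0.001746
Normalizing constant = 0.03194925.
Largest term belongs to Condition Gamma, so Condition Gamma is most probable.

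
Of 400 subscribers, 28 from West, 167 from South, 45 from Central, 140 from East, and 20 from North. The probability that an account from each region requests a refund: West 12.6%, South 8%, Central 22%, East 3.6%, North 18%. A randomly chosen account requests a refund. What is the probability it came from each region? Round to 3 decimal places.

West 0.100, South 0.377, Central 0.279, East 0.142, North 0.102

By Bayes' rule, posterior ∝ prior × likelihood:
  West: 0.07 × 0.126 = 0.00882
  South: 0.4175 × 0.08 = 0.0334
  Central: 0.1125 × 0.22 = 0.02475
  East: 0.35 × 0.036 = 0.0126
  North: 0.05 × 0.18 = 0.009
Total = 0.08857.
P(West | refund) = 0.00882/0.08857 ≈ 0.100
P(South | refund) = 0.0334/0.08857 ≈ 0.377
P(Central | refund) = 0.02475/0.08857 ≈ 0.279
P(East | refund) = 0.0126/0.08857 ≈ 0.142
P(North | refund) = 0.009/0.08857 ≈ 0.102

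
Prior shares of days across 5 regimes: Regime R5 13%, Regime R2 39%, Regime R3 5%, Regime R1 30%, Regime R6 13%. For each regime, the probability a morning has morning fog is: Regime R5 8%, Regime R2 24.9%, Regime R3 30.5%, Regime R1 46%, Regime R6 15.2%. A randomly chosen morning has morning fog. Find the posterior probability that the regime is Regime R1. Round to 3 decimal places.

0.492

Unnormalized posteriors (prior × likelihood):
  Regime R5: 0.13 × 0.08 = 0.0104
  Regime R2: 0.39 × 0.249 = 0.09711
  Regime R3: 0.05 × 0.305 = 0.01525
  Regime R1: 0.3 × 0.46 = 0.138
  Regime R6: 0.13 × 0.152 = 0.01976
Sum = 0.28052.
P(Regime R1 | evidence) = 0.138 / 0.28052 ≈ 0.492.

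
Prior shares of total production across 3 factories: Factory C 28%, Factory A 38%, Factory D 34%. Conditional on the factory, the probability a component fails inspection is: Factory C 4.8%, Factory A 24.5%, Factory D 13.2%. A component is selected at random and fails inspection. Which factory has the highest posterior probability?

By Bayes' rule, posterior ∝ prior × likelihood:
  Factory C: 0.28 × 0.048 = 0.01344
  Factory A: 0.38 × 0.245 = 0.0931
  Factory D: 0.34 × 0.132 = 0.04488
Normalizing constant = 0.15142.
Largest term belongs to Factory A, so Factory A is most probable.

Factory A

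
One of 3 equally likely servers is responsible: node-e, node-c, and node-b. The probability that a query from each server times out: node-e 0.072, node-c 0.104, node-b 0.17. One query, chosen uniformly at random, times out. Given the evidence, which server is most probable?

node-b

Since the prior is uniform, the posterior is proportional to the likelihood:
  node-e: 0.072
  node-c: 0.104
  node-b: 0.17
Normalizing constant = 0.346.
Largest term belongs to node-b, so node-b is most probable.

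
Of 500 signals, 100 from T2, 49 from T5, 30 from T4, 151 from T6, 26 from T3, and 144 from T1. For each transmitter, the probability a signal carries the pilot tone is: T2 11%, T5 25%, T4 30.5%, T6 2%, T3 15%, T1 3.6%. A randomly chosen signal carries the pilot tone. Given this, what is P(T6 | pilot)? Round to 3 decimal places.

Unnormalized posteriors (prior × likelihood):
  T2: 0.2 × 0.11 = 0.022
  T5: 0.098 × 0.25 = 0.0245
  T4: 0.06 × 0.305 = 0.0183
  T6: 0.302 × 0.02 = 0.00604
  T3: 0.052 × 0.15 = 0.0078
  T1: 0.288 × 0.036 = 0.010368
Sum = 0.089008.
P(T6 | evidence) = 0.00604 / 0.089008 ≈ 0.068.

0.068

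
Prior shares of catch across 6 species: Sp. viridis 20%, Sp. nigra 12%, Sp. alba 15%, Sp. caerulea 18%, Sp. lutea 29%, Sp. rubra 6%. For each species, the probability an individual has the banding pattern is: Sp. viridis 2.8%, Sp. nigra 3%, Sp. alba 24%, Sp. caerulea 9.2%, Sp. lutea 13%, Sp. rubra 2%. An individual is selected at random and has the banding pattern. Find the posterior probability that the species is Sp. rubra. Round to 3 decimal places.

By Bayes' rule, posterior ∝ prior × likelihood:
  Sp. viridis: 0.2 × 0.028 = 0.0056
  Sp. nigra: 0.12 × 0.03 = 0.0036
  Sp. alba: 0.15 × 0.24 = 0.036
  Sp. caerulea: 0.18 × 0.092 = 0.01656
  Sp. lutea: 0.29 × 0.13 = 0.0377
  Sp. rubra: 0.06 × 0.02 = 0.0012
Total = 0.10066.
P(Sp. rubra | evidence) = 0.0012 / 0.10066 ≈ 0.012.

0.012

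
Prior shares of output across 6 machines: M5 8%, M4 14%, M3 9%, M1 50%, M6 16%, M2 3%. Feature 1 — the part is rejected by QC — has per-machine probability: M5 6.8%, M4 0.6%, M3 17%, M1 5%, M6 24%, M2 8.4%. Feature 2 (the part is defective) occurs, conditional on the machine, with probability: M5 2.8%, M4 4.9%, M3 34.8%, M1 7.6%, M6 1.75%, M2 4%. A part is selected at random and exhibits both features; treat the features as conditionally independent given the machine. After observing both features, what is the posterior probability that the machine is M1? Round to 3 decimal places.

0.232

Compute prior × likelihood for every hypothesis:
  M5: 0.08 × 0.068 × 0.028 = 0.00015232
  M4: 0.14 × 0.006 × 0.049 = 0.00004116
  M3: 0.09 × 0.17 × 0.348 = 0.0053244
  M1: 0.5 × 0.05 × 0.076 = 0.0019
  M6: 0.16 × 0.24 × 0.0175 = 0.000672
  M2: 0.03 × 0.084 × 0.04 = 0.0001008
Sum = 0.00819068.
P(M1 | evidence) = 0.0019 / 0.00819068 ≈ 0.232.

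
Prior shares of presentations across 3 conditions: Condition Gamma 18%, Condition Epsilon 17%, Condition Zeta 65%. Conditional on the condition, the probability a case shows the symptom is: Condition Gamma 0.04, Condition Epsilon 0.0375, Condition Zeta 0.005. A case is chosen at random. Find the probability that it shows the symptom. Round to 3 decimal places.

0.017

Compute prior × likelihood for every hypothesis:
  Condition Gamma: 0.18 × 0.04 = 0.0072
  Condition Epsilon: 0.17 × 0.0375 = 0.006375
  Condition Zeta: 0.65 × 0.005 = 0.00325
P(symptomatic) = 0.0072 + 0.006375 + 0.00325 = 0.016825 → 0.017.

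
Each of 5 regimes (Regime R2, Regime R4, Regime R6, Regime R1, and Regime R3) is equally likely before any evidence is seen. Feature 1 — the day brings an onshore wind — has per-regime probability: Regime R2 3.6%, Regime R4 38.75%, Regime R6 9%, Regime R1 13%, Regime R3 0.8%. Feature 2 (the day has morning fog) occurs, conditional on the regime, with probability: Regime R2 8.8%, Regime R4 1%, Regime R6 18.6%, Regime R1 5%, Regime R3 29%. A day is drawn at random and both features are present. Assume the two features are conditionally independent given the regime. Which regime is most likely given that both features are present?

Since the prior is uniform, the posterior is proportional to the likelihood:
  Regime R2: 0.036 × 0.088 = 0.003168
  Regime R4: 0.3875 × 0.01 = 0.003875
  Regime R6: 0.09 × 0.186 = 0.01674
  Regime R1: 0.13 × 0.05 = 0.0065
  Regime R3: 0.008 × 0.29 = 0.00232
Total = 0.032603.
Largest term belongs to Regime R6, so Regime R6 is most probable.

Regime R6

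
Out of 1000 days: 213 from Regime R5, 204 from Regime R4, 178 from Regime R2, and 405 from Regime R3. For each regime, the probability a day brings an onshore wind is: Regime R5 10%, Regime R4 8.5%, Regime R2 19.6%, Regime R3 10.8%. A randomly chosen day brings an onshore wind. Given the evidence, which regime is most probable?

Regime R3

Unnormalized posteriors (prior × likelihood):
  Regime R5: 0.213 × 0.1 = 0.0213
  Regime R4: 0.204 × 0.085 = 0.01734
  Regime R2: 0.178 × 0.196 = 0.034888
  Regime R3: 0.405 × 0.108 = 0.04374
Normalizing constant = 0.117268.
Largest term belongs to Regime R3, so Regime R3 is most probable.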